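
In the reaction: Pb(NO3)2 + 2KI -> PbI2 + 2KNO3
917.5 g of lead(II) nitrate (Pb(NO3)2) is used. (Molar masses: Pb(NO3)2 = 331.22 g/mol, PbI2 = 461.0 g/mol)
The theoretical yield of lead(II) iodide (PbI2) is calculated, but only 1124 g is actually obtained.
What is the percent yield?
Moles of Pb(NO3)2 = 917.5 g ÷ 331.22 g/mol = 2.77006 mol
Mole ratio: 1 mol PbI2 / 1 mol Pb(NO3)2
Moles of PbI2 = 2.77006 × (1/1) = 2.77006 mol
Theoretical yield = 2.77006 mol × 461.0 g/mol = 1277 g
Actual yield = 1124 g
Percent yield = (1124 / 1277) × 100% = 88.0%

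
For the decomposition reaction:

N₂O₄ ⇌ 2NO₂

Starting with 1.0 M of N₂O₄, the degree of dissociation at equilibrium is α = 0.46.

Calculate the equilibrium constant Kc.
K_c = 1.5674

x = α·[A]₀ = 0.46 × 1.0 = 0.46 M dissociated.
At eq: [N₂O₄] = 1.0 − 0.46 = 0.54 M; [NO₂] = 2x = 0.92 M.
Kc = [NO₂]²/[N₂O₄] = (0.92)²/0.54 = 1.567.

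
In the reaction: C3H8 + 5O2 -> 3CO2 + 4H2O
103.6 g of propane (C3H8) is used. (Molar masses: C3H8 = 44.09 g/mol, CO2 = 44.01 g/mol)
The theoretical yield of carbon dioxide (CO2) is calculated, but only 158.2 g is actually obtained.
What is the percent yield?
Moles of C3H8 = 103.6 g ÷ 44.09 g/mol = 2.34974 mol
Mole ratio: 3 mol CO2 / 1 mol C3H8
Moles of CO2 = 2.34974 × (3/1) = 7.04922 mol
Theoretical yield = 7.04922 mol × 44.01 g/mol = 310.24 g
Actual yield = 158.2 g
Percent yield = (158.2 / 310.24) × 100% = 51.0%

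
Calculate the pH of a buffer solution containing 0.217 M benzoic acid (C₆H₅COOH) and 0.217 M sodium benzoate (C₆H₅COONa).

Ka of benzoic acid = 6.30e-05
pH = 4.20

pKa = -log(6.30e-05) = 4.20. pH = pKa + log([A⁻]/[HA]) = 4.20 + log(0.217/0.217)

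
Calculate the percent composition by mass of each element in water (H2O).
H: 11.19%, O: 88.79%

Molar mass of H2O = 18.02 g/mol
% H = (2 × 1.008) / 18.02 × 100% = 2.016 / 18.02 × 100% = 11.19%
% O = (1 × 16.0) / 18.02 × 100% = 16 / 18.02 × 100% = 88.79%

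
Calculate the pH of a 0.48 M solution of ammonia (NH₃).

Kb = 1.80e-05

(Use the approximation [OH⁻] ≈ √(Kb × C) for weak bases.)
pH = 11.47

[OH⁻] = √(Kb × C) = √(1.80e-05 × 0.48) = 2.9394e-03. pOH = 2.53, pH = 14 - pOH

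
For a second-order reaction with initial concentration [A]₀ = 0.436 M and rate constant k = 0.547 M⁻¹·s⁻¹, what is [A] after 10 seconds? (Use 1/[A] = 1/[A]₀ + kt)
0.1288 M

1/[A] = 1/[A]₀ + k·t = 1/0.436 + (0.547)·(10) = 2.2936 + 5.4700 = 7.7636
[A] = 1/7.7636 = 0.1288 M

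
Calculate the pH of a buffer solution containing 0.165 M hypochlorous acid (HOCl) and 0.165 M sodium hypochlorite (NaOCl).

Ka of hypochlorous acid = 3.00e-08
pH = 7.52

pKa = -log(3.00e-08) = 7.52. pH = pKa + log([A⁻]/[HA]) = 7.52 + log(0.165/0.165)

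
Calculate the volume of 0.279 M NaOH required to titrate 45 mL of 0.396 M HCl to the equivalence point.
V_{base} = 63.9 mL

At equivalence: moles acid = moles base.
moles HCl = 0.396 M × 0.045 L = 0.01782 mol
V_NaOH = 0.01782 mol ÷ 0.279 M = 0.06387 L = 63.9 mL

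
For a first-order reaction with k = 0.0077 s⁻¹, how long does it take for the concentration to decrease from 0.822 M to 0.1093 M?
262.03 s

From ln[A] = ln[A]₀ - k·t: t = ln([A]₀/[A])/k = ln(0.822/0.1093)/0.0077 = ln(7.5206)/0.0077 = 2.0176/0.0077 = 262.03 s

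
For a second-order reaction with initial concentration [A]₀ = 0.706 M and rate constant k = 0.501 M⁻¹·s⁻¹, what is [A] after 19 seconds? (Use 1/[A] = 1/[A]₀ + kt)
0.0914 M

1/[A] = 1/[A]₀ + k·t = 1/0.706 + (0.501)·(19) = 1.4164 + 9.5190 = 10.9354
[A] = 1/10.9354 = 0.0914 M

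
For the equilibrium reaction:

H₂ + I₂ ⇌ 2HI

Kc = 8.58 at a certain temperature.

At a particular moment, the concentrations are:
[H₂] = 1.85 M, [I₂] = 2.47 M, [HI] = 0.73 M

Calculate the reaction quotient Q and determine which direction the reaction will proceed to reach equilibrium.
Q = 0.117, Q < K, reaction proceeds forward (toward products)

Q = ([HI]^2) / ([H₂] × [I₂])
  = ((0.73)^2) / ((1.85)·(2.47)) = 0.5329/4.5695 = 0.1166
Since Q = 0.1166 < Kc = 8.58, the reaction proceeds forward (toward products) to reach equilibrium.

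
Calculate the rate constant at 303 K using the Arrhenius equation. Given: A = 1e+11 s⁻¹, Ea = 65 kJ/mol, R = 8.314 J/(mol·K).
6.23e-01 s⁻¹

k = A·exp(-Ea/(R·T)) = 1e+11·exp(-65000/(8.314·303)) = 1e+11·exp(-25.8024) = 1e+11·6.2251e-12 = 6.23e-01 s⁻¹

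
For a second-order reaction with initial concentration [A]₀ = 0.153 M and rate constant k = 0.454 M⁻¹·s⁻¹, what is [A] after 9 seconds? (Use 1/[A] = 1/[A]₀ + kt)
0.0941 M

1/[A] = 1/[A]₀ + k·t = 1/0.153 + (0.454)·(9) = 6.5359 + 4.0860 = 10.6219
[A] = 1/10.6219 = 0.0941 M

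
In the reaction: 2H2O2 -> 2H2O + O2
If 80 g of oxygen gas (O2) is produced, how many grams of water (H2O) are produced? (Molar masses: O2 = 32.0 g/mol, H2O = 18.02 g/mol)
Moles of O2 = 80 g ÷ 32.0 g/mol = 2.5 mol
Mole ratio: 2 mol H2O / 1 mol O2
Moles of H2O = 2.5 × (2/1) = 5 mol
Mass of H2O = 5 mol × 18.02 g/mol = 90.1 g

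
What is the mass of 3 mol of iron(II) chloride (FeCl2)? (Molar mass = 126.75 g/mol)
Mass = 3 mol × 126.75 g/mol = 380.2 g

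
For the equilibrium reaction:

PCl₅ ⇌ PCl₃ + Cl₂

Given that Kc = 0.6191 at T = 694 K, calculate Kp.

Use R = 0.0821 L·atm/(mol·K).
K_p = 35.2747

Δn = (moles gaseous products) − (moles gaseous reactants) = 1
T = 694 K; RT = 0.0821 × 694 = 56.9774
Kp = Kc·(RT)^Δn = 0.6191 × (56.9774)^1 = 0.6191 × 56.9774 = 35.2747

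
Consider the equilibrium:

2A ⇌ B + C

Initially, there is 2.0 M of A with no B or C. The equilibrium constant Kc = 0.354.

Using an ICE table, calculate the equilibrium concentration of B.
[B] = 0.543 M

ICE: [A] = 2.0 − 2x, [B] = [C] = x.
Kc = x²/(2.0 − 2x)² = 0.354 ⇒ √Kc = x/(2.0 − 2x).
x = √0.354·2.0/(1 + 2√0.354) = 0.59498·2.0/2.19 = 0.54337.
[B] = x = 0.543 M.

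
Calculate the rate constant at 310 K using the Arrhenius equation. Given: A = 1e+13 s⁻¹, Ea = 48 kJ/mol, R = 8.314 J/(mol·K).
8.16e+04 s⁻¹

k = A·exp(-Ea/(R·T)) = 1e+13·exp(-48000/(8.314·310)) = 1e+13·exp(-18.6239) = 1e+13·8.1614e-09 = 8.16e+04 s⁻¹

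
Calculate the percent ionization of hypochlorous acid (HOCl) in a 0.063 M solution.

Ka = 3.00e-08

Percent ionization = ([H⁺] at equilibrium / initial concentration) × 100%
Percent ionization = 0.069%

Let x = [H⁺]. Ka = x²/(C - x) ⇒ x² + (3.00e-08)x - (3.00e-08)(0.063) = 0. x = 4.3459e-05. Percent = (4.3459e-05/0.063) × 100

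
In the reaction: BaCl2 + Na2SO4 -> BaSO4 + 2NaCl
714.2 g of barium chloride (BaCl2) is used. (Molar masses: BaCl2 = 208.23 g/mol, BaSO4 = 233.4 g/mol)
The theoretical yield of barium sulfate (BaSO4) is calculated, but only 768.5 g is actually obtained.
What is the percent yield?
Moles of BaCl2 = 714.2 g ÷ 208.23 g/mol = 3.42986 mol
Mole ratio: 1 mol BaSO4 / 1 mol BaCl2
Moles of BaSO4 = 3.42986 × (1/1) = 3.42986 mol
Theoretical yield = 3.42986 mol × 233.4 g/mol = 800.53 g
Actual yield = 768.5 g
Percent yield = (768.5 / 800.53) × 100% = 96.0%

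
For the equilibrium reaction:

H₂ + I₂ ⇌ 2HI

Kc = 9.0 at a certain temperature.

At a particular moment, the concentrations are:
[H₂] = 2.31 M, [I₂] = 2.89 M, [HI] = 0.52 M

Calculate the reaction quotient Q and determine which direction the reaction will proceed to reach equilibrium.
Q = 0.041, Q < K, reaction proceeds forward (toward products)

Q = ([HI]^2) / ([H₂] × [I₂])
  = ((0.52)^2) / ((2.31)·(2.89)) = 0.2704/6.6759 = 0.0405
Since Q = 0.0405 < Kc = 9.0, the reaction proceeds forward (toward products) to reach equilibrium.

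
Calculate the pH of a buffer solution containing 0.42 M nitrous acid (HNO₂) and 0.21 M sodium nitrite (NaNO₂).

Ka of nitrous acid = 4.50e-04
pH = 3.05

pKa = -log(4.50e-04) = 3.35. pH = pKa + log([A⁻]/[HA]) = 3.35 + log(0.21/0.42)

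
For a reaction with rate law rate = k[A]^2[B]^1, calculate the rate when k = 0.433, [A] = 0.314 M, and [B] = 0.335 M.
0.0143 M/s

rate = k·[A]^2·[B]^1 = 0.433·(0.314)^2·(0.335)^1 = 0.433·0.098596·0.335 = 0.0143 M/s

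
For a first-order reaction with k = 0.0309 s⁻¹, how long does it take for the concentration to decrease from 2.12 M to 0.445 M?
50.52 s

From ln[A] = ln[A]₀ - k·t: t = ln([A]₀/[A])/k = ln(2.12/0.445)/0.0309 = ln(4.7640)/0.0309 = 1.5611/0.0309 = 50.52 s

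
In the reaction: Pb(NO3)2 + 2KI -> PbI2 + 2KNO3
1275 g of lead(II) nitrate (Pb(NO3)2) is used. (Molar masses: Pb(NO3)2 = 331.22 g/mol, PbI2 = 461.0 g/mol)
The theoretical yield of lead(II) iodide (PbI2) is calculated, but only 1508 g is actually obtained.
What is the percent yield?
Moles of Pb(NO3)2 = 1275 g ÷ 331.22 g/mol = 3.84941 mol
Mole ratio: 1 mol PbI2 / 1 mol Pb(NO3)2
Moles of PbI2 = 3.84941 × (1/1) = 3.84941 mol
Theoretical yield = 3.84941 mol × 461.0 g/mol = 1774.6 g
Actual yield = 1508 g
Percent yield = (1508 / 1774.6) × 100% = 85.0%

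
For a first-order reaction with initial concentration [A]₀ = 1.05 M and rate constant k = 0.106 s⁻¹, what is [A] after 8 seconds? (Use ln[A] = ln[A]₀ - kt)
0.4497 M

ln[A] = ln[A]₀ - k·t = ln(1.05) - (0.106)·(8) = 0.0488 - 0.8480 = -0.7992
[A] = e^(-0.7992) = 0.4497 M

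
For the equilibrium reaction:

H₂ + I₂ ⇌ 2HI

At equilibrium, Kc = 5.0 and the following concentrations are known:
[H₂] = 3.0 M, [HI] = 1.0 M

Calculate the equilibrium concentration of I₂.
[I₂] = 0.0667 M

Kc = ([HI]^2) / ([H₂] × [I₂]) = 5.0
[I₂]^1 = (product terms)/(Kc · other reactant terms) = 1 / (5.0 · 3) = 0.066667
[I₂] = 0.0667 M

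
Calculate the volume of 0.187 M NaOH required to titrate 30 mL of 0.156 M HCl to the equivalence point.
V_{base} = 25.0 mL

At equivalence: moles acid = moles base.
moles HCl = 0.156 M × 0.03 L = 0.00468 mol
V_NaOH = 0.00468 mol ÷ 0.187 M = 0.02503 L = 25.0 mL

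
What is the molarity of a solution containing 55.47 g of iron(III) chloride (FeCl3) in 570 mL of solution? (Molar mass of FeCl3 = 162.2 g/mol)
Moles of FeCl3 = 55.47 g ÷ 162.2 g/mol = 0.341985 mol
Volume = 570 mL = 0.57 L
Molarity = 0.341985 mol ÷ 0.57 L = 0.6 M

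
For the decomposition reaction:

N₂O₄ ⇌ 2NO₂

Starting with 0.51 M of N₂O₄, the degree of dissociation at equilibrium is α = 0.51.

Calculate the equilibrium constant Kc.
K_c = 1.0829

x = α·[A]₀ = 0.51 × 0.51 = 0.2601 M dissociated.
At eq: [N₂O₄] = 0.51 − 0.2601 = 0.2499 M; [NO₂] = 2x = 0.5202 M.
Kc = [NO₂]²/[N₂O₄] = (0.5202)²/0.2499 = 1.083.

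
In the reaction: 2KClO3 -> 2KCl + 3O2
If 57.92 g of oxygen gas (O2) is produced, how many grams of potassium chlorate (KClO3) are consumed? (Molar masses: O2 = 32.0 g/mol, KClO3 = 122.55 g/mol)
Moles of O2 = 57.92 g ÷ 32.0 g/mol = 1.81 mol
Mole ratio: 2 mol KClO3 / 3 mol O2
Moles of KClO3 = 1.81 × (2/3) = 1.20667 mol
Mass of KClO3 = 1.20667 mol × 122.55 g/mol = 147.9 g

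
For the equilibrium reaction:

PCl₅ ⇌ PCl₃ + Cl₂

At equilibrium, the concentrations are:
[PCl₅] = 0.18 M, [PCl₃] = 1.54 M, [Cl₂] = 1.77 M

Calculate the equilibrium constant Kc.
K_c = 15.1433

Kc = ([PCl₃] × [Cl₂]) / ([PCl₅])
   = ((1.54)·(1.77)) / ((0.18))
   = 2.7258 / 0.18 = 15.1433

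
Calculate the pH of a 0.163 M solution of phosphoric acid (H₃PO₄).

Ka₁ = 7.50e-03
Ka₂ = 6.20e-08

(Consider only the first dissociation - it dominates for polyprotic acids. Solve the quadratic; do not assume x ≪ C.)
pH = 1.50

x² + Ka₁·x − Ka₁·C = 0 with Ka₁ = 7.50e-03, C = 0.163.
x = (−Ka₁ + √(Ka₁² + 4·Ka₁·C))/2 = 3.1415e-02 M, so pH = 1.50.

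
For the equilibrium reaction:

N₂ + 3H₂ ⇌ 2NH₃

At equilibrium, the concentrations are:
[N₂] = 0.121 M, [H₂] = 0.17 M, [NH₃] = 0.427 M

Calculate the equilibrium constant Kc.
K_c = 3.07e+02

Kc = ([NH₃]^2) / ([N₂] × [H₂]^3)
   = ((0.427)^2) / ((0.121)·(0.17)^3)
   = 0.18233 / 0.00059447 = 3.07e+02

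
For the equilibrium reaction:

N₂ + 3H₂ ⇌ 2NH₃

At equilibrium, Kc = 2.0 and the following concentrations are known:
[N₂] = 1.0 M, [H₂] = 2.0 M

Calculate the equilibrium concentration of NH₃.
[NH₃] = 4.0000 M

Kc = ([NH₃]^2) / ([N₂] × [H₂]^3) = 2.0
[NH₃]^2 = Kc · (reactant terms)/(other product terms) = 2.0 · 8 / 1 = 16
[NH₃] = (16)^(1/2) = 4.0000 M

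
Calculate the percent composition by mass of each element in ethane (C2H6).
C: 79.88%, H: 20.11%

Molar mass of C2H6 = 30.07 g/mol
% C = (2 × 12.01) / 30.07 × 100% = 24.02 / 30.07 × 100% = 79.88%
% H = (6 × 1.008) / 30.07 × 100% = 6.048 / 30.07 × 100% = 20.11%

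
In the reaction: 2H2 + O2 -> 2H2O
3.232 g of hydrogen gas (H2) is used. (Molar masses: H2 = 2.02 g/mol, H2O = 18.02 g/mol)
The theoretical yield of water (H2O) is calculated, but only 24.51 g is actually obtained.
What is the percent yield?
Moles of H2 = 3.232 g ÷ 2.02 g/mol = 1.6 mol
Mole ratio: 2 mol H2O / 2 mol H2
Moles of H2O = 1.6 × (2/2) = 1.6 mol
Theoretical yield = 1.6 mol × 18.02 g/mol = 28.832 g
Actual yield = 24.51 g
Percent yield = (24.51 / 28.832) × 100% = 85.0%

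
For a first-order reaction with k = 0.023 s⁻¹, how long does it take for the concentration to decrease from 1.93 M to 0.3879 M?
69.76 s

From ln[A] = ln[A]₀ - k·t: t = ln([A]₀/[A])/k = ln(1.93/0.3879)/0.023 = ln(4.9755)/0.023 = 1.6045/0.023 = 69.76 s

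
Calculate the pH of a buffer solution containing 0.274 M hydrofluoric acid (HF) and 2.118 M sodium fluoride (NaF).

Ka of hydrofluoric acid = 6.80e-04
pH = 4.06

pKa = -log(6.80e-04) = 3.17. pH = pKa + log([A⁻]/[HA]) = 3.17 + log(2.118/0.274)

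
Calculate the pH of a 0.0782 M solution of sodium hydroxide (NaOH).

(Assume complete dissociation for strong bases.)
pH = 12.89

[OH⁻] = 0.0782 M for strong base. pOH = -log[OH⁻] = 1.11, pH = 14 - pOH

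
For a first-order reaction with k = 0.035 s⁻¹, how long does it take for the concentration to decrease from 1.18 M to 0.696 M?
15.08 s

From ln[A] = ln[A]₀ - k·t: t = ln([A]₀/[A])/k = ln(1.18/0.696)/0.035 = ln(1.6954)/0.035 = 0.5279/0.035 = 15.08 s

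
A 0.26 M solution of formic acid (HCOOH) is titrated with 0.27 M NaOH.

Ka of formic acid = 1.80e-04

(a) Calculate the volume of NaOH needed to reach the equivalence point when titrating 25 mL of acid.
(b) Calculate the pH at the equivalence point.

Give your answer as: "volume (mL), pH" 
V = 24.1 mL, pH = 8.43

(a) At equivalence: moles acid = moles base.
moles acid = 0.26 × 0.025 = 0.0065 mol; V_NaOH = 0.0065/0.27 = 0.02407 L = 24.1 mL.
(b) At equivalence, all acid → conjugate base A⁻ at [A⁻] = 0.0065/0.04907 = 0.1325 M.
Kb = Kw/Ka = 1.0e-14/1.80e-04 = 5.556e-11; [OH⁻] = √(Kb·[A⁻]) = 2.713e-06; pOH = 5.57; pH = 14 − pOH = 8.43.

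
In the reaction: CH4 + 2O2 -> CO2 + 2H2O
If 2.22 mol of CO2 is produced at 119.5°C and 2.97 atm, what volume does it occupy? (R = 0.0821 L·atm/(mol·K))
T = 119.5°C + 273.15 = 392.65 K
V = nRT/P = (2.22 × 0.0821 × 392.65) / 2.97
V = 24.10 L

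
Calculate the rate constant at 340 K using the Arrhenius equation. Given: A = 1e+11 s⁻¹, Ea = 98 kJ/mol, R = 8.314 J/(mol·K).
8.78e-05 s⁻¹

k = A·exp(-Ea/(R·T)) = 1e+11·exp(-98000/(8.314·340)) = 1e+11·exp(-34.6687) = 1e+11·8.7819e-16 = 8.78e-05 s⁻¹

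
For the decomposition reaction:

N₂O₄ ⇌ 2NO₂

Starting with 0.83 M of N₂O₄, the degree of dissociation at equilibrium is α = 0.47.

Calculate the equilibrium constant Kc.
K_c = 1.3838

x = α·[A]₀ = 0.47 × 0.83 = 0.3901 M dissociated.
At eq: [N₂O₄] = 0.83 − 0.3901 = 0.4399 M; [NO₂] = 2x = 0.7802 M.
Kc = [NO₂]²/[N₂O₄] = (0.7802)²/0.4399 = 1.384.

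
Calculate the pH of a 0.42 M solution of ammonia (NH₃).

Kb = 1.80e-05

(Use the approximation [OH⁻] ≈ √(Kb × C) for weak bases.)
pH = 11.44

[OH⁻] = √(Kb × C) = √(1.80e-05 × 0.42) = 2.7495e-03. pOH = 2.56, pH = 14 - pOH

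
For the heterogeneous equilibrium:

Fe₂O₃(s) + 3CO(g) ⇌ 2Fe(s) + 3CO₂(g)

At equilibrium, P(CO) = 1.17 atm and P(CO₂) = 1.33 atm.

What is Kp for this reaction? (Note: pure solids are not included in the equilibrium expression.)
K_p = 1.469

Solids (Fe₂O₃, Fe) are excluded.
Kp = P(CO₂)³/P(CO)³ = (1.33)³/(1.17)³ = 2.353/1.602 = 1.469.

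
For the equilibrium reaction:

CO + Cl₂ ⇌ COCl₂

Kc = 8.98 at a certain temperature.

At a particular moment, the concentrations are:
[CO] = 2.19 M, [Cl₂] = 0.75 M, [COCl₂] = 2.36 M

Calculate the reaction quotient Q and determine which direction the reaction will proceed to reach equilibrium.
Q = 1.437, Q < K, reaction proceeds forward (toward products)

Q = ([COCl₂]) / ([CO] × [Cl₂])
  = ((2.36)) / ((2.19)·(0.75)) = 2.36/1.6425 = 1.437
Since Q = 1.437 < Kc = 8.98, the reaction proceeds forward (toward products) to reach equilibrium.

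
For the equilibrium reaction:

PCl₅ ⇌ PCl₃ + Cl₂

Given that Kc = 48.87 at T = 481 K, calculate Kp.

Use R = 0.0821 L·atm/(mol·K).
K_p = 1.93e+03

Δn = (moles gaseous products) − (moles gaseous reactants) = 1
T = 481 K; RT = 0.0821 × 481 = 39.4901
Kp = Kc·(RT)^Δn = 48.87 × (39.4901)^1 = 48.87 × 39.4901 = 1.93e+03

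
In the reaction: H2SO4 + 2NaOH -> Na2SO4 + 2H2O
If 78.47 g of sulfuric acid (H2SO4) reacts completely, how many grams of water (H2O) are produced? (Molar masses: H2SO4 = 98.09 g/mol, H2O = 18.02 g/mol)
Moles of H2SO4 = 78.47 g ÷ 98.09 g/mol = 0.79998 mol
Mole ratio: 2 mol H2O / 1 mol H2SO4
Moles of H2O = 0.79998 × (2/1) = 1.59996 mol
Mass of H2O = 1.59996 mol × 18.02 g/mol = 28.83 g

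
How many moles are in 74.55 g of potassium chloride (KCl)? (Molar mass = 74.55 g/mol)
Moles = 74.55 g ÷ 74.55 g/mol = 1 mol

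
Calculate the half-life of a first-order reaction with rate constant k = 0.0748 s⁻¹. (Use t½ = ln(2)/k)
9.27 s

t½ = ln(2)/k = 0.6931/0.0748 = 9.27 s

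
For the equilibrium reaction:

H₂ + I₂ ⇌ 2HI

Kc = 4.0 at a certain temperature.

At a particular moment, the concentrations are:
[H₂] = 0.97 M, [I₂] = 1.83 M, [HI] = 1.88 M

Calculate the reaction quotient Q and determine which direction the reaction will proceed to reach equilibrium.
Q = 1.991, Q < K, reaction proceeds forward (toward products)

Q = ([HI]^2) / ([H₂] × [I₂])
  = ((1.88)^2) / ((0.97)·(1.83)) = 3.5344/1.7751 = 1.991
Since Q = 1.991 < Kc = 4.0, the reaction proceeds forward (toward products) to reach equilibrium.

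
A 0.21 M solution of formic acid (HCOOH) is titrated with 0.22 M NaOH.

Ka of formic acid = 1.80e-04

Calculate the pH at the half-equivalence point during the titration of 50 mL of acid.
pH = pKa = 3.74

At the half-equivalence point, [HA] = [A⁻], so by Henderson–Hasselbalch pH = pKa + log(1) = pKa.
pKa = −log(1.80e-04) = 3.74.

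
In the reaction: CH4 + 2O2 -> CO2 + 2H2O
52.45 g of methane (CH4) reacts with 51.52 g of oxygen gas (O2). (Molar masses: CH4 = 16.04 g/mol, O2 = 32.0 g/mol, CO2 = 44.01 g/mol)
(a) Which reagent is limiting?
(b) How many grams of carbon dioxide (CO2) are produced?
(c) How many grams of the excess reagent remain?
(a) O2, (b) 35.43 g, (c) 39.54 g

Moles of CH4 = 52.45 g ÷ 16.04 g/mol = 3.26995 mol
Moles of O2 = 51.52 g ÷ 32.0 g/mol = 1.61 mol
Moles ÷ coefficient: CH4: 3.26995/1 = 3.27, O2: 1.61/2 = 0.805
(a) O2 has the smaller value, so O2 is the limiting reagent.
(b) Moles of CO2 = 1.61 mol O2 × (1/2) = 0.805 mol; mass = 0.805 mol × 44.01 g/mol = 35.43 g
(c) CH4 consumed = 1.61 × (1/2) = 0.805 mol; remaining = 3.26995 − 0.805 = 2.46495 mol; mass = 2.46495 mol × 16.04 g/mol = 39.54 g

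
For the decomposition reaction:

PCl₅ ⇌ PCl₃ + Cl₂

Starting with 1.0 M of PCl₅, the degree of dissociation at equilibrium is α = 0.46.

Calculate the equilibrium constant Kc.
K_c = 0.3919

x = α·[A]₀ = 0.46 × 1.0 = 0.46 M dissociated.
At eq: [PCl₅] = 1.0 − 0.46 = 0.54 M; [PCl₃] = [Cl₂] = x = 0.46 M.
Kc = [PCl₃][Cl₂]/[PCl₅] = (0.46)²/0.54 = 0.3919.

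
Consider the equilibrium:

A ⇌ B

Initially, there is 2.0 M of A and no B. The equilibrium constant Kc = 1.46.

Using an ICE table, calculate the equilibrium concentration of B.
[B] = 1.187 M

ICE: [A] = 2.0 − x, [B] = x.
Kc = x/(2.0 − x) = 1.46 ⇒ x = 1.46·2.0/(1 + 1.46) = 2.92/2.46 = 1.187.
[B] = x = 1.187 M.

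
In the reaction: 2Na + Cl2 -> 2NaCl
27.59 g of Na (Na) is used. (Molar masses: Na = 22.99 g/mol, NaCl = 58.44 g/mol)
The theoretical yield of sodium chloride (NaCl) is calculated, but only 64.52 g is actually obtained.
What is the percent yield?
Moles of Na = 27.59 g ÷ 22.99 g/mol = 1.20009 mol
Mole ratio: 2 mol NaCl / 2 mol Na
Moles of NaCl = 1.20009 × (2/2) = 1.20009 mol
Theoretical yield = 1.20009 mol × 58.44 g/mol = 70.133 g
Actual yield = 64.52 g
Percent yield = (64.52 / 70.133) × 100% = 92.0%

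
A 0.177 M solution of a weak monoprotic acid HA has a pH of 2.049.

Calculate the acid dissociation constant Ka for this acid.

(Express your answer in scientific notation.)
K_a = 4.75e-04

[H⁺] = 10^(−pH) = 10^(−2.049) = 8.933e-03 M. For HA ⇌ H⁺ + A⁻, Ka = x²/(C − x) = (8.933e-03)²/(0.177 − 8.933e-03) = 4.75e-04.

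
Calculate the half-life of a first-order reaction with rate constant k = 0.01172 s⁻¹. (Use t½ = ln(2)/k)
59.14 s

t½ = ln(2)/k = 0.6931/0.01172 = 59.14 s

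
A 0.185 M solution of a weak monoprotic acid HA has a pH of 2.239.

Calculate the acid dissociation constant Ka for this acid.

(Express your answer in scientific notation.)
K_a = 1.86e-04

[H⁺] = 10^(−pH) = 10^(−2.239) = 5.768e-03 M. For HA ⇌ H⁺ + A⁻, Ka = x²/(C − x) = (5.768e-03)²/(0.185 − 5.768e-03) = 1.86e-04.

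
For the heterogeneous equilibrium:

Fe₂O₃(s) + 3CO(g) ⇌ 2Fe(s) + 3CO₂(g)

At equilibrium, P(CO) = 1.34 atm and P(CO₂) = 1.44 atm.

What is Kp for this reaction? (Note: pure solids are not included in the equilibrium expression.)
K_p = 1.241

Solids (Fe₂O₃, Fe) are excluded.
Kp = P(CO₂)³/P(CO)³ = (1.44)³/(1.34)³ = 2.986/2.406 = 1.241.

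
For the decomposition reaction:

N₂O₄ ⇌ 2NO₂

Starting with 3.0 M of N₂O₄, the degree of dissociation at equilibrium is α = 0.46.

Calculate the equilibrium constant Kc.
K_c = 4.7022

x = α·[A]₀ = 0.46 × 3.0 = 1.38 M dissociated.
At eq: [N₂O₄] = 3.0 − 1.38 = 1.62 M; [NO₂] = 2x = 2.76 M.
Kc = [NO₂]²/[N₂O₄] = (2.76)²/1.62 = 4.702.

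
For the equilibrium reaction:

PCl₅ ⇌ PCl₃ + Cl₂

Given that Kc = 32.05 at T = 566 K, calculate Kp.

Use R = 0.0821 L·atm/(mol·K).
K_p = 1.49e+03

Δn = (moles gaseous products) − (moles gaseous reactants) = 1
T = 566 K; RT = 0.0821 × 566 = 46.4686
Kp = Kc·(RT)^Δn = 32.05 × (46.4686)^1 = 32.05 × 46.4686 = 1.49e+03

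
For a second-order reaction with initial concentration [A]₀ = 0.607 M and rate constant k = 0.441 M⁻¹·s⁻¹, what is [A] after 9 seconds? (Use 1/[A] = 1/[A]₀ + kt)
0.1780 M

1/[A] = 1/[A]₀ + k·t = 1/0.607 + (0.441)·(9) = 1.6474 + 3.9690 = 5.6164
[A] = 1/5.6164 = 0.1780 M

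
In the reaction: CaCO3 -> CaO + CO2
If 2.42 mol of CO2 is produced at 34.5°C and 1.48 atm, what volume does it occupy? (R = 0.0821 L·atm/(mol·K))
T = 34.5°C + 273.15 = 307.65 K
V = nRT/P = (2.42 × 0.0821 × 307.65) / 1.48
V = 41.30 L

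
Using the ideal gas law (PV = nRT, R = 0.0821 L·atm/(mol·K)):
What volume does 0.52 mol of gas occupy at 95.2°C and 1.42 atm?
T = 95.2°C + 273.15 = 368.35 K
V = nRT/P = (0.52 × 0.0821 × 368.35) / 1.42
V = 11.07 L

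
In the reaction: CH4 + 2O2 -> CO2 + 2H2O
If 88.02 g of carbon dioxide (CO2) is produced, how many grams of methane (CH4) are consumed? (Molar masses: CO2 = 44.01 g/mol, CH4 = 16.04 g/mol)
Moles of CO2 = 88.02 g ÷ 44.01 g/mol = 2 mol
Mole ratio: 1 mol CH4 / 1 mol CO2
Moles of CH4 = 2 × (1/1) = 2 mol
Mass of CH4 = 2 mol × 16.04 g/mol = 32.08 g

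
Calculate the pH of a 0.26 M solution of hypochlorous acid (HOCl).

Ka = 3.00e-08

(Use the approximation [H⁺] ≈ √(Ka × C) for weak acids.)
pH = 4.05

[H⁺] = √(Ka × C) = √(3.00e-08 × 0.26) = 8.8318e-05. pH = -log(8.8318e-05)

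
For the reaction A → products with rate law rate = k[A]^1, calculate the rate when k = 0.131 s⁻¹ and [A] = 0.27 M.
0.03537 M/s

rate = k·[A]^1 = 0.131·(0.27)^1 = 0.131·0.27 = 0.03537 M/s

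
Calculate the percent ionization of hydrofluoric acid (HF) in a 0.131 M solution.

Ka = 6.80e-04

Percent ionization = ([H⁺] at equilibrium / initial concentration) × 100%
Percent ionization = 6.95%

Let x = [H⁺]. Ka = x²/(C - x) ⇒ x² + (6.80e-04)x - (6.80e-04)(0.131) = 0. x = 9.1043e-03. Percent = (9.1043e-03/0.131) × 100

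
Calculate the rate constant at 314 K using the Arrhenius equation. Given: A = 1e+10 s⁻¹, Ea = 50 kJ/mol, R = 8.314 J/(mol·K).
4.81e+01 s⁻¹

k = A·exp(-Ea/(R·T)) = 1e+10·exp(-50000/(8.314·314)) = 1e+10·exp(-19.1527) = 1e+10·4.8093e-09 = 4.81e+01 s⁻¹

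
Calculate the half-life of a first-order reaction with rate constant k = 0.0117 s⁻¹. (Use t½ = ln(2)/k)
59.24 s

t½ = ln(2)/k = 0.6931/0.0117 = 59.24 s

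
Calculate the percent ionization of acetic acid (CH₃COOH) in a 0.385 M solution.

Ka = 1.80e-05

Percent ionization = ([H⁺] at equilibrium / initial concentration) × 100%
Percent ionization = 0.681%

Let x = [H⁺]. Ka = x²/(C - x) ⇒ x² + (1.80e-05)x - (1.80e-05)(0.385) = 0. x = 2.6235e-03. Percent = (2.6235e-03/0.385) × 100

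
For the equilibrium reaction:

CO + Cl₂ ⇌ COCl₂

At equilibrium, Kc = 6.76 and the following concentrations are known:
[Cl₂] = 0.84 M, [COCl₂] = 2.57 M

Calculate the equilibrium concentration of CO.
[CO] = 0.4526 M

Kc = ([COCl₂]) / ([CO] × [Cl₂]) = 6.76
[CO]^1 = (product terms)/(Kc · other reactant terms) = 2.57 / (6.76 · 0.84) = 0.45259
[CO] = 0.4526 M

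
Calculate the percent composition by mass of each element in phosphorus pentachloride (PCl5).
P: 14.87%, Cl: 85.13%

Molar mass of PCl5 = 208.22 g/mol
% P = (1 × 30.97) / 208.22 × 100% = 30.97 / 208.22 × 100% = 14.87%
% Cl = (5 × 35.45) / 208.22 × 100% = 177.25 / 208.22 × 100% = 85.13%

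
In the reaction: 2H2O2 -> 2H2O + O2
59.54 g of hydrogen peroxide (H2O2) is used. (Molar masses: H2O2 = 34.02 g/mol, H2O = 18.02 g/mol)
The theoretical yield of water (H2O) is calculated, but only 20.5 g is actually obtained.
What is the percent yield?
Moles of H2O2 = 59.54 g ÷ 34.02 g/mol = 1.75015 mol
Mole ratio: 2 mol H2O / 2 mol H2O2
Moles of H2O = 1.75015 × (2/2) = 1.75015 mol
Theoretical yield = 1.75015 mol × 18.02 g/mol = 31.538 g
Actual yield = 20.5 g
Percent yield = (20.5 / 31.538) × 100% = 65.0%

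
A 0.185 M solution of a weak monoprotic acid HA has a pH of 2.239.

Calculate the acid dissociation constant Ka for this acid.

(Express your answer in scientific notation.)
K_a = 1.86e-04

[H⁺] = 10^(−pH) = 10^(−2.239) = 5.768e-03 M. For HA ⇌ H⁺ + A⁻, Ka = x²/(C − x) = (5.768e-03)²/(0.185 − 5.768e-03) = 1.86e-04.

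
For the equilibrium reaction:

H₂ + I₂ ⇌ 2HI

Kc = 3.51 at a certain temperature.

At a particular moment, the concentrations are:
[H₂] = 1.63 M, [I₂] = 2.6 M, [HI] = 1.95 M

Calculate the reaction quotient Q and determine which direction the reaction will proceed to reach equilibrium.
Q = 0.897, Q < K, reaction proceeds forward (toward products)

Q = ([HI]^2) / ([H₂] × [I₂])
  = ((1.95)^2) / ((1.63)·(2.6)) = 3.8025/4.238 = 0.8972
Since Q = 0.8972 < Kc = 3.51, the reaction proceeds forward (toward products) to reach equilibrium.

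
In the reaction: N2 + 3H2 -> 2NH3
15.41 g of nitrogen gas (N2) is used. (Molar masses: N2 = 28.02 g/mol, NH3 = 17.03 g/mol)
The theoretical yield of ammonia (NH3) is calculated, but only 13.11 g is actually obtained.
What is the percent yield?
Moles of N2 = 15.41 g ÷ 28.02 g/mol = 0.549964 mol
Mole ratio: 2 mol NH3 / 1 mol N2
Moles of NH3 = 0.549964 × (2/1) = 1.09993 mol
Theoretical yield = 1.09993 mol × 17.03 g/mol = 18.732 g
Actual yield = 13.11 g
Percent yield = (13.11 / 18.732) × 100% = 70.0%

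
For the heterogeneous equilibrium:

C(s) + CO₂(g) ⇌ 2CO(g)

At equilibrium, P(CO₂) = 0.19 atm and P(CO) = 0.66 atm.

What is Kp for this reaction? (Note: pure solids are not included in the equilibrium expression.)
K_p = 2.293

Solid C is excluded.
Kp = P(CO)²/P(CO₂) = (0.66)²/0.19 = 0.4356/0.19 = 2.293.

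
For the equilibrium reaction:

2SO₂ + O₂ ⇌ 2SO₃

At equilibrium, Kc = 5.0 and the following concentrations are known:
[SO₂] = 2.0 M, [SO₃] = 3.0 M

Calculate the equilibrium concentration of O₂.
[O₂] = 0.4500 M

Kc = ([SO₃]^2) / ([SO₂]^2 × [O₂]) = 5.0
[O₂]^1 = (product terms)/(Kc · other reactant terms) = 9 / (5.0 · 4) = 0.45
[O₂] = 0.4500 M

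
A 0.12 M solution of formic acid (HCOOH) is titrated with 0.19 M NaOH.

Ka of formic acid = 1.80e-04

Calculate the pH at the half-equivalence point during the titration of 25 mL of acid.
pH = pKa = 3.74

At the half-equivalence point, [HA] = [A⁻], so by Henderson–Hasselbalch pH = pKa + log(1) = pKa.
pKa = −log(1.80e-04) = 3.74.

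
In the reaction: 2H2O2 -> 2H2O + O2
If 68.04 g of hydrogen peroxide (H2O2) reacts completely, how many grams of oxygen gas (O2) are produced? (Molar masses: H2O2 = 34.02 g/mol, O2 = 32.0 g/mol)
Moles of H2O2 = 68.04 g ÷ 34.02 g/mol = 2 mol
Mole ratio: 1 mol O2 / 2 mol H2O2
Moles of O2 = 2 × (1/2) = 1 mol
Mass of O2 = 1 mol × 32.0 g/mol = 32 g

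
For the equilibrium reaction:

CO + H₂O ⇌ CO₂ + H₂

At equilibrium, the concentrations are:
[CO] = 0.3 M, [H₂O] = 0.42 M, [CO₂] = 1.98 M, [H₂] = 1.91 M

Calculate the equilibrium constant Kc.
K_c = 30.0143

Kc = ([CO₂] × [H₂]) / ([CO] × [H₂O])
   = ((1.98)·(1.91)) / ((0.3)·(0.42))
   = 3.7818 / 0.126 = 30.0143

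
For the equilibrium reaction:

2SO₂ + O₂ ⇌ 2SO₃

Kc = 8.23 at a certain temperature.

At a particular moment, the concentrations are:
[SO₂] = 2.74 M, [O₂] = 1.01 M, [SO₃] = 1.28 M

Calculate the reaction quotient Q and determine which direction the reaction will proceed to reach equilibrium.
Q = 0.216, Q < K, reaction proceeds forward (toward products)

Q = ([SO₃]^2) / ([SO₂]^2 × [O₂])
  = ((1.28)^2) / ((2.74)^2·(1.01)) = 1.6384/7.5827 = 0.2161
Since Q = 0.2161 < Kc = 8.23, the reaction proceeds forward (toward products) to reach equilibrium.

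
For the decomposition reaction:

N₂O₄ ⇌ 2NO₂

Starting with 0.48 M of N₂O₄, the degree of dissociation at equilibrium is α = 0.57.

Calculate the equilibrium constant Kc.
K_c = 1.4507

x = α·[A]₀ = 0.57 × 0.48 = 0.2736 M dissociated.
At eq: [N₂O₄] = 0.48 − 0.2736 = 0.2064 M; [NO₂] = 2x = 0.5472 M.
Kc = [NO₂]²/[N₂O₄] = (0.5472)²/0.2064 = 1.451.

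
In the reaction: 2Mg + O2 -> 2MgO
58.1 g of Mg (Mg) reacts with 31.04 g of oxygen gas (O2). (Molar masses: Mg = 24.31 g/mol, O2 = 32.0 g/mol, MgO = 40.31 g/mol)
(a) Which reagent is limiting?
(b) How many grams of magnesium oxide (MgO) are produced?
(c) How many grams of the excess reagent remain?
(a) O2, (b) 78.2 g, (c) 10.94 g

Moles of Mg = 58.1 g ÷ 24.31 g/mol = 2.38996 mol
Moles of O2 = 31.04 g ÷ 32.0 g/mol = 0.97 mol
Moles ÷ coefficient: Mg: 2.38996/2 = 1.195, O2: 0.97/1 = 0.97
(a) O2 has the smaller value, so O2 is the limiting reagent.
(b) Moles of MgO = 0.97 mol O2 × (2/1) = 1.94 mol; mass = 1.94 mol × 40.31 g/mol = 78.2 g
(c) Mg consumed = 0.97 × (2/1) = 1.94 mol; remaining = 2.38996 − 1.94 = 0.449963 mol; mass = 0.449963 mol × 24.31 g/mol = 10.94 g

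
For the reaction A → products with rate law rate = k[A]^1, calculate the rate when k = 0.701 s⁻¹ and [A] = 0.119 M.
0.08342 M/s

rate = k·[A]^1 = 0.701·(0.119)^1 = 0.701·0.119 = 0.08342 M/s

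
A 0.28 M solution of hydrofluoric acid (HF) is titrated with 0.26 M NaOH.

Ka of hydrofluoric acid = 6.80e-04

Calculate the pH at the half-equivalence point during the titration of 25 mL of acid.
pH = pKa = 3.17

At the half-equivalence point, [HA] = [A⁻], so by Henderson–Hasselbalch pH = pKa + log(1) = pKa.
pKa = −log(6.80e-04) = 3.17.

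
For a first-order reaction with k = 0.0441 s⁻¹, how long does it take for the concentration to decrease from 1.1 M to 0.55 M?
15.72 s

From ln[A] = ln[A]₀ - k·t: t = ln([A]₀/[A])/k = ln(1.1/0.55)/0.0441 = ln(2.0000)/0.0441 = 0.6931/0.0441 = 15.72 s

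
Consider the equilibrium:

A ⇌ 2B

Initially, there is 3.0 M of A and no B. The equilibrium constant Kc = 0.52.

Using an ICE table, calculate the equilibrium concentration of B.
[B] = 1.126 M

ICE: [A] = 3.0 − x, [B] = 2x.
Kc = (2x)²/(3.0 − x) = 0.52 ⇒ 4x² + 0.52x − 1.56 = 0.
x = (−0.52 + √(0.52² + 4·4·1.56))/(2·4) = (−0.52 + √25.23)/8 = 0.56287.
[B] = 2x = 1.126 M.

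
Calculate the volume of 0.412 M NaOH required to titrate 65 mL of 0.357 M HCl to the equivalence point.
V_{base} = 56.3 mL

At equivalence: moles acid = moles base.
moles HCl = 0.357 M × 0.065 L = 0.023205 mol
V_NaOH = 0.023205 mol ÷ 0.412 M = 0.05632 L = 56.3 mL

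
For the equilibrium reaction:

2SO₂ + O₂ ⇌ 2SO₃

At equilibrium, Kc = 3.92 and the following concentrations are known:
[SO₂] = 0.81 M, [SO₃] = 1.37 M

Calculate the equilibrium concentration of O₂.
[O₂] = 0.7298 M

Kc = ([SO₃]^2) / ([SO₂]^2 × [O₂]) = 3.92
[O₂]^1 = (product terms)/(Kc · other reactant terms) = 1.8769 / (3.92 · 0.6561) = 0.72977
[O₂] = 0.7298 M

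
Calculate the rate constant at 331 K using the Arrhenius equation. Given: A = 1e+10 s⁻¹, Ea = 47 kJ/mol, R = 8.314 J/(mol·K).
3.83e+02 s⁻¹

k = A·exp(-Ea/(R·T)) = 1e+10·exp(-47000/(8.314·331)) = 1e+10·exp(-17.0789) = 1e+10·3.8259e-08 = 3.83e+02 s⁻¹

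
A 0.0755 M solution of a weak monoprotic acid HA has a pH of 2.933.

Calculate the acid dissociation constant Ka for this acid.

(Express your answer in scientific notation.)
K_a = 1.83e-05

[H⁺] = 10^(−pH) = 10^(−2.933) = 1.167e-03 M. For HA ⇌ H⁺ + A⁻, Ka = x²/(C − x) = (1.167e-03)²/(0.0755 − 1.167e-03) = 1.83e-05.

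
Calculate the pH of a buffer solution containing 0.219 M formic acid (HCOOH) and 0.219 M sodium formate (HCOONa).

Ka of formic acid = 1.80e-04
pH = 3.74

pKa = -log(1.80e-04) = 3.74. pH = pKa + log([A⁻]/[HA]) = 3.74 + log(0.219/0.219)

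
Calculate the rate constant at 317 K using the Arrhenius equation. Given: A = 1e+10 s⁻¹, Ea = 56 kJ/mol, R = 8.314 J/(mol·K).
5.92e+00 s⁻¹

k = A·exp(-Ea/(R·T)) = 1e+10·exp(-56000/(8.314·317)) = 1e+10·exp(-21.2480) = 1e+10·5.9169e-10 = 5.92e+00 s⁻¹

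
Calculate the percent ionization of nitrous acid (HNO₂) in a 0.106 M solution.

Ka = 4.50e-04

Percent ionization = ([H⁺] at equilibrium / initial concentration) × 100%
Percent ionization = 6.31%

Let x = [H⁺]. Ka = x²/(C - x) ⇒ x² + (4.50e-04)x - (4.50e-04)(0.106) = 0. x = 6.6852e-03. Percent = (6.6852e-03/0.106) × 100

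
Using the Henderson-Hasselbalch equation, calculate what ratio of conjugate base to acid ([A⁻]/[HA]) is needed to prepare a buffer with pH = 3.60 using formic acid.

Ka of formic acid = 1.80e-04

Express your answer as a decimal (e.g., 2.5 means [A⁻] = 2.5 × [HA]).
[A⁻]/[HA] = 0.717

pKa = −log(1.80e-04) = 3.7447. pH = pKa + log([A⁻]/[HA]). 3.60 = 3.7447 + log(ratio). log(ratio) = 3.60 − 3.7447 = -0.1447. ratio = 10^(-0.1447) = 0.717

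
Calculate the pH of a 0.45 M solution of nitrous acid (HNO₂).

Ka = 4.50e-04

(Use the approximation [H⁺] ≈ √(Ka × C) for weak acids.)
pH = 1.85

[H⁺] = √(Ka × C) = √(4.50e-04 × 0.45) = 1.4230e-02. pH = -log(1.4230e-02)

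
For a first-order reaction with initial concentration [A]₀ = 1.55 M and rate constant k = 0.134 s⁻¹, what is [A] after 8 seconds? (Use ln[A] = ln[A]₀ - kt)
0.5306 M

ln[A] = ln[A]₀ - k·t = ln(1.55) - (0.134)·(8) = 0.4383 - 1.0720 = -0.6337
[A] = e^(-0.6337) = 0.5306 M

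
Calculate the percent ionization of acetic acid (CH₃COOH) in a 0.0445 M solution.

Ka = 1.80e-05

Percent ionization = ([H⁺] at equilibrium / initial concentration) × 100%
Percent ionization = 1.99%

Let x = [H⁺]. Ka = x²/(C - x) ⇒ x² + (1.80e-05)x - (1.80e-05)(0.0445) = 0. x = 8.8603e-04. Percent = (8.8603e-04/0.0445) × 100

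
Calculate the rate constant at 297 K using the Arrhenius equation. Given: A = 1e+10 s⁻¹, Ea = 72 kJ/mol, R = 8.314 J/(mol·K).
2.17e-03 s⁻¹

k = A·exp(-Ea/(R·T)) = 1e+10·exp(-72000/(8.314·297)) = 1e+10·exp(-29.1586) = 1e+10·2.1707e-13 = 2.17e-03 s⁻¹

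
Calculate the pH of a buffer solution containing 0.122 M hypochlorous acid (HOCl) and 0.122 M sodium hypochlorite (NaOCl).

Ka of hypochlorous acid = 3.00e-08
pH = 7.52

pKa = -log(3.00e-08) = 7.52. pH = pKa + log([A⁻]/[HA]) = 7.52 + log(0.122/0.122)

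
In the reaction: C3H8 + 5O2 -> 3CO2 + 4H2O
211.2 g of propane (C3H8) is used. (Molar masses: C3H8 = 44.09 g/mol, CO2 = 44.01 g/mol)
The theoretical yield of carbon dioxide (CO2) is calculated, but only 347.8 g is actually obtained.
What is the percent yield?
Moles of C3H8 = 211.2 g ÷ 44.09 g/mol = 4.7902 mol
Mole ratio: 3 mol CO2 / 1 mol C3H8
Moles of CO2 = 4.7902 × (3/1) = 14.3706 mol
Theoretical yield = 14.3706 mol × 44.01 g/mol = 632.45 g
Actual yield = 347.8 g
Percent yield = (347.8 / 632.45) × 100% = 55.0%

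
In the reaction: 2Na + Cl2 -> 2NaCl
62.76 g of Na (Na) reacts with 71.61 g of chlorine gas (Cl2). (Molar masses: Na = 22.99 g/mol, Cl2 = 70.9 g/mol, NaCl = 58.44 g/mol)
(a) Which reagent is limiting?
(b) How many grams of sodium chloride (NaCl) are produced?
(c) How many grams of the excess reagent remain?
(a) Cl2, (b) 118.1 g, (c) 16.32 g

Moles of Na = 62.76 g ÷ 22.99 g/mol = 2.72988 mol
Moles of Cl2 = 71.61 g ÷ 70.9 g/mol = 1.01001 mol
Moles ÷ coefficient: Na: 2.72988/2 = 1.365, Cl2: 1.01001/1 = 1.01
(a) Cl2 has the smaller value, so Cl2 is the limiting reagent.
(b) Moles of NaCl = 1.01001 mol Cl2 × (2/1) = 2.02003 mol; mass = 2.02003 mol × 58.44 g/mol = 118.1 g
(c) Na consumed = 1.01001 × (2/1) = 2.02003 mol; remaining = 2.72988 − 2.02003 = 0.709854 mol; mass = 0.709854 mol × 22.99 g/mol = 16.32 g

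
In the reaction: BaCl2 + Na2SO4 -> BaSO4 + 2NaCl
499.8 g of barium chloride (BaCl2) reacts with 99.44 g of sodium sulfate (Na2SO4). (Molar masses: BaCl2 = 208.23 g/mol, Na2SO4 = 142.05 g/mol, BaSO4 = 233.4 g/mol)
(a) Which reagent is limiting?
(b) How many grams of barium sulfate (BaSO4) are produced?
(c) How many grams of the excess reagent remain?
(a) Na2SO4, (b) 163.4 g, (c) 354 g

Moles of BaCl2 = 499.8 g ÷ 208.23 g/mol = 2.40023 mol
Moles of Na2SO4 = 99.44 g ÷ 142.05 g/mol = 0.700035 mol
Moles ÷ coefficient: BaCl2: 2.40023/1 = 2.4, Na2SO4: 0.700035/1 = 0.7
(a) Na2SO4 has the smaller value, so Na2SO4 is the limiting reagent.
(b) Moles of BaSO4 = 0.700035 mol Na2SO4 × (1/1) = 0.700035 mol; mass = 0.700035 mol × 233.4 g/mol = 163.4 g
(c) BaCl2 consumed = 0.700035 × (1/1) = 0.700035 mol; remaining = 2.40023 − 0.700035 = 1.7002 mol; mass = 1.7002 mol × 208.23 g/mol = 354 g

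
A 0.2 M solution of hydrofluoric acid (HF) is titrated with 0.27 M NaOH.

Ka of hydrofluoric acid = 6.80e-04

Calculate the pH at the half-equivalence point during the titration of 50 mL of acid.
pH = pKa = 3.17

At the half-equivalence point, [HA] = [A⁻], so by Henderson–Hasselbalch pH = pKa + log(1) = pKa.
pKa = −log(6.80e-04) = 3.17.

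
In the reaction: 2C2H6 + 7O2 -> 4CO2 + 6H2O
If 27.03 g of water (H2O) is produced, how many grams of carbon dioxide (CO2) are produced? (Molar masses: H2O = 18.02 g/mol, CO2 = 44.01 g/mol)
Moles of H2O = 27.03 g ÷ 18.02 g/mol = 1.5 mol
Mole ratio: 4 mol CO2 / 6 mol H2O
Moles of CO2 = 1.5 × (4/6) = 1 mol
Mass of CO2 = 1 mol × 44.01 g/mol = 44.01 g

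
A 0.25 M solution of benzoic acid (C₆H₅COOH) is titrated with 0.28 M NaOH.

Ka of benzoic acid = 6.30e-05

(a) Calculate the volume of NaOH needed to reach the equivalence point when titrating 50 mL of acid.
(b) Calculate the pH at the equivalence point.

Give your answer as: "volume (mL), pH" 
V = 44.6 mL, pH = 8.66

(a) At equivalence: moles acid = moles base.
moles acid = 0.25 × 0.05 = 0.0125 mol; V_NaOH = 0.0125/0.28 = 0.04464 L = 44.6 mL.
(b) At equivalence, all acid → conjugate base A⁻ at [A⁻] = 0.0125/0.09464 = 0.1321 M.
Kb = Kw/Ka = 1.0e-14/6.30e-05 = 1.587e-10; [OH⁻] = √(Kb·[A⁻]) = 4.579e-06; pOH = 5.34; pH = 14 − pOH = 8.66.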